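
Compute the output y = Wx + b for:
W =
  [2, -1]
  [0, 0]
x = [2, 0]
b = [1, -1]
y = [5, -1]

Wx = [2×2 + -1×0, 0×2 + 0×0]
   = [4, 0]
y = Wx + b = [4 + 1, 0 + -1] = [5, -1]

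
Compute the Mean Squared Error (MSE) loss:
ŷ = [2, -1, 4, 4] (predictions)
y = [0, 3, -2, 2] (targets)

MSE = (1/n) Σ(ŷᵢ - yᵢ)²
MSE = 15

MSE = (1/4)((2-0)² + (-1-3)² + (4--2)² + (4-2)²) = (1/4)(4 + 16 + 36 + 4) = 15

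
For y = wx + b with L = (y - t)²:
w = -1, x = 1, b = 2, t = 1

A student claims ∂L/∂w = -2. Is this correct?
Incorrect

y = (-1)(1) + 2 = 1
∂L/∂y = 2(y - t) = 2(1 - 1) = 0
∂y/∂w = x = 1
∂L/∂w = 0 × 1 = 0

Claimed value: -2
Incorrect: The correct gradient is 0.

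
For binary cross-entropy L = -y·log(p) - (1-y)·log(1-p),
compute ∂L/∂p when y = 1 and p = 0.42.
∂L/∂p = -2.381

∂L/∂p = -y/p + (1-y)/(1-p) = -1/0.42 + 0 = -2.381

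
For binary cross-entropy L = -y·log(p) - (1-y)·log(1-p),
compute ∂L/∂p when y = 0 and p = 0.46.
∂L/∂p = 1.852

∂L/∂p = -y/p + (1-y)/(1-p) = 0 + 1/0.54 = 1.852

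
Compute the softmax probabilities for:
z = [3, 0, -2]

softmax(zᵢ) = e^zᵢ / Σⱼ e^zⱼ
p = [0.9465, 0.0471, 0.0064]

exp(z) = [20.09, 1, 0.1353]
Sum = 21.22
p = [0.9465, 0.0471, 0.0064]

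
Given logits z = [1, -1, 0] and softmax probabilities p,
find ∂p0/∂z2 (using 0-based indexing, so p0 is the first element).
∂p0/∂z2 = -0.1628

p = softmax(z) = [0.6652, 0.09003, 0.2447]
p0 = 0.6652, p2 = 0.2447

∂p0/∂z2 = -p0 × p2 = -0.6652 × 0.2447 = -0.1628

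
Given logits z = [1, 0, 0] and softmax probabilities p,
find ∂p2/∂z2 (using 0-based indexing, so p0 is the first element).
∂p2/∂z2 = 0.167

p = softmax(z) = [0.5761, 0.2119, 0.2119]
p2 = 0.2119

∂p2/∂z2 = p2(1 - p2) = 0.2119 × (1 - 0.2119) = 0.167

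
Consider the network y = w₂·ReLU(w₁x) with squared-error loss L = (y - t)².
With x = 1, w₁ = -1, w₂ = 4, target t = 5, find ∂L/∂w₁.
∂L/∂w₁ = 0

Forward pass:
z = w₁x = -1×1 = -1
h = ReLU(-1) = 0
y = w₂h = 4×0 = 0

Backward pass:
∂L/∂y = 2(y - t) = 2(0 - 5) = -10
∂y/∂h = w₂ = 4
∂h/∂z = 0 (ReLU derivative)
∂z/∂w₁ = x = 1

∂L/∂w₁ = -10 × 4 × 0 × 1 = 0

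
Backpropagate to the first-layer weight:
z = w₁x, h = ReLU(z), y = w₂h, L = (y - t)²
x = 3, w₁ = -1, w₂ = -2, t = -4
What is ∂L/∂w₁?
∂L/∂w₁ = 0

Forward pass:
z = w₁x = -1×3 = -3
h = ReLU(-3) = 0
y = w₂h = -2×0 = 0

Backward pass:
∂L/∂y = 2(y - t) = 2(0 - -4) = 8
∂y/∂h = w₂ = -2
∂h/∂z = 0 (ReLU derivative)
∂z/∂w₁ = x = 3

∂L/∂w₁ = 8 × -2 × 0 × 3 = 0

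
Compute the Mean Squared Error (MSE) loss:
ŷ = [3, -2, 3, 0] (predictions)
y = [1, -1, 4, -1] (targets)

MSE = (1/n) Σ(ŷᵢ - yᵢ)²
MSE = 1.75

MSE = (1/4)((3-1)² + (-2--1)² + (3-4)² + (0--1)²) = (1/4)(4 + 1 + 1 + 1) = 1.75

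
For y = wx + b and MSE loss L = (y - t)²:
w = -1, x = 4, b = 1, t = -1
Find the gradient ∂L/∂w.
∂L/∂w = -16

y = wx + b = (-1)(4) + 1 = -3
∂L/∂y = 2(y - t) = 2(-3 - -1) = -4
∂y/∂w = x = 4
∂L/∂w = ∂L/∂y · ∂y/∂w = -4 × 4 = -16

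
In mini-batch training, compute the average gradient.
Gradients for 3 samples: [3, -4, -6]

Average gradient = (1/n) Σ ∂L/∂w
Average gradient = -2.333

Average = (1/3)(3 + -4 + -6) = -7/3 = -2.333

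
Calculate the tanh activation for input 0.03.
0.02999

tanh(0.03) = (e^(0.03) - e^(-0.03))/(e^(0.03) + e^(-0.03)) = 0.02999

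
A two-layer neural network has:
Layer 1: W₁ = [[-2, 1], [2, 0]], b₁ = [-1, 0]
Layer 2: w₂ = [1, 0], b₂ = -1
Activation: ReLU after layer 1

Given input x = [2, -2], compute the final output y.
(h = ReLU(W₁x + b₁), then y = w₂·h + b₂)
y = -1

Layer 1 pre-activation: z₁ = [-7, 4]
After ReLU: h = [0, 4]
Layer 2 output: y = 1×0 + 0×4 + -1 = -1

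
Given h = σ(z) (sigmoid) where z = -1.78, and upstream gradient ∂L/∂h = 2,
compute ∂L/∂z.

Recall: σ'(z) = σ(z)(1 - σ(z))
∂L/∂z = 0.247

σ(-1.78) = 0.1443
σ'(-1.78) = σ(-1.78)(1 - σ(-1.78)) = 0.1443 × 0.8557 = 0.1235
∂L/∂z = ∂L/∂h · σ'(z) = 2 × 0.1235 = 0.247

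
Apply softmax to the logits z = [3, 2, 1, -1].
p = [0.6572, 0.2418, 0.0889, 0.012]

exp(z) = [20.09, 7.389, 2.718, 0.3679]
Sum = 30.56
p = [0.6572, 0.2418, 0.0889, 0.012]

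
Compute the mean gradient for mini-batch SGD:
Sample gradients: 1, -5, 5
Average gradient = 0.3333

Average = (1/3)(1 + -5 + 5) = 1/3 = 0.3333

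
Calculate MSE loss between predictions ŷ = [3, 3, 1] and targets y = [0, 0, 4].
MSE = 9

MSE = (1/3)((3-0)² + (3-0)² + (1-4)²) = (1/3)(9 + 9 + 9) = 9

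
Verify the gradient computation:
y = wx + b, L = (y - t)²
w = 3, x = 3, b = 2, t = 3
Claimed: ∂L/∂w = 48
Correct

y = (3)(3) + 2 = 11
∂L/∂y = 2(y - t) = 2(11 - 3) = 16
∂y/∂w = x = 3
∂L/∂w = 16 × 3 = 48

Claimed value: 48
Correct: The correct gradient is 48.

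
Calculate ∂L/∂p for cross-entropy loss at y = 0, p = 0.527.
∂L/∂p = 2.114

∂L/∂p = -y/p + (1-y)/(1-p) = 0 + 1/0.473 = 2.114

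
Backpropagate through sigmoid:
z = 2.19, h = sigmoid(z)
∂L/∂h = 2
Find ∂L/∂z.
∂L/∂z = 0.181

σ(2.19) = 0.8993
σ'(2.19) = σ(2.19)(1 - σ(2.19)) = 0.8993 × 0.1007 = 0.09052
∂L/∂z = ∂L/∂h · σ'(z) = 2 × 0.09052 = 0.181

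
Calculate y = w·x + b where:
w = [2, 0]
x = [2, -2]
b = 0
y = 4

y = (2)(2) + (0)(-2) + 0 = 4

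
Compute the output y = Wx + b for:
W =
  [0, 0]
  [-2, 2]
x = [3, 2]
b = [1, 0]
y = [1, -2]

Wx = [0×3 + 0×2, -2×3 + 2×2]
   = [0, -2]
y = Wx + b = [0 + 1, -2 + 0] = [1, -2]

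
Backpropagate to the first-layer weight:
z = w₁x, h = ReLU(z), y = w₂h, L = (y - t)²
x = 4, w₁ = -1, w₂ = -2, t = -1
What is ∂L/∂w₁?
∂L/∂w₁ = 0

Forward pass:
z = w₁x = -1×4 = -4
h = ReLU(-4) = 0
y = w₂h = -2×0 = 0

Backward pass:
∂L/∂y = 2(y - t) = 2(0 - -1) = 2
∂y/∂h = w₂ = -2
∂h/∂z = 0 (ReLU derivative)
∂z/∂w₁ = x = 4

∂L/∂w₁ = 2 × -2 × 0 × 4 = 0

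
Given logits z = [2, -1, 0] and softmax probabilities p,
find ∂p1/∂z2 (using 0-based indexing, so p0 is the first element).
∂p1/∂z2 = -0.004797

p = softmax(z) = [0.8438, 0.04201, 0.1142]
p1 = 0.04201, p2 = 0.1142

∂p1/∂z2 = -p1 × p2 = -0.04201 × 0.1142 = -0.004797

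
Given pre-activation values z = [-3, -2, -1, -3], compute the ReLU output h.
h = [0, 0, 0, 0]

ReLU applied element-wise: max(0,-3)=0, max(0,-2)=0, max(0,-1)=0, max(0,-3)=0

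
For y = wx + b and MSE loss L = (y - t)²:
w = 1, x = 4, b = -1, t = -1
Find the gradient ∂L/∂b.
∂L/∂b = 8

y = wx + b = (1)(4) + -1 = 3
∂L/∂y = 2(y - t) = 2(3 - -1) = 8
∂y/∂b = 1
∂L/∂b = ∂L/∂y · ∂y/∂b = 8 × 1 = 8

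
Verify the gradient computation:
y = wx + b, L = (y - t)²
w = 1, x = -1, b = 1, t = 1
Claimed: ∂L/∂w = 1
Incorrect

y = (1)(-1) + 1 = 0
∂L/∂y = 2(y - t) = 2(0 - 1) = -2
∂y/∂w = x = -1
∂L/∂w = -2 × -1 = 2

Claimed value: 1
Incorrect: The correct gradient is 2.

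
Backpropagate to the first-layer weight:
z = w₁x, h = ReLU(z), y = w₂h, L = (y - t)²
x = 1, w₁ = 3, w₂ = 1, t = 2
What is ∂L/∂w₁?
∂L/∂w₁ = 2

Forward pass:
z = w₁x = 3×1 = 3
h = ReLU(3) = 3
y = w₂h = 1×3 = 3

Backward pass:
∂L/∂y = 2(y - t) = 2(3 - 2) = 2
∂y/∂h = w₂ = 1
∂h/∂z = 1 (ReLU derivative)
∂z/∂w₁ = x = 1

∂L/∂w₁ = 2 × 1 × 1 × 1 = 2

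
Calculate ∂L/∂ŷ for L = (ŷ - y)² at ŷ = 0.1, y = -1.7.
∂L/∂ŷ = 3.6

∂L/∂ŷ = 2(ŷ - y) = 2(0.1 - -1.7) = 2(1.8) = 3.6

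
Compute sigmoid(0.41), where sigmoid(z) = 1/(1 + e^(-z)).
0.6011

sigmoid(0.41) = 1/(1 + e^(-0.41)) = 1/(1 + 0.6637) = 0.6011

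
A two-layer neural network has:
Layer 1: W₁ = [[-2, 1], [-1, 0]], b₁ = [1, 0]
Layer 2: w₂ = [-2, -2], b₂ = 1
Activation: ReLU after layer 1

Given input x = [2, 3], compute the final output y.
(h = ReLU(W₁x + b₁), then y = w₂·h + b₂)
y = 1

Layer 1 pre-activation: z₁ = [0, -2]
After ReLU: h = [0, 0]
Layer 2 output: y = -2×0 + -2×0 + 1 = 1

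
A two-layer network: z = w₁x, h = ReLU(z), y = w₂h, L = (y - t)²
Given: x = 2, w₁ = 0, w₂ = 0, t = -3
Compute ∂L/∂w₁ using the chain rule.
∂L/∂w₁ = 0

Forward pass:
z = w₁x = 0×2 = 0
h = ReLU(0) = 0
y = w₂h = 0×0 = 0

Backward pass:
∂L/∂y = 2(y - t) = 2(0 - -3) = 6
∂y/∂h = w₂ = 0
∂h/∂z = 0 (ReLU derivative)
∂z/∂w₁ = x = 2

∂L/∂w₁ = 6 × 0 × 0 × 2 = 0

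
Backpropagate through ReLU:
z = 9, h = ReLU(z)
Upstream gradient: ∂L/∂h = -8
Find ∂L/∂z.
∂L/∂z = -8

h = ReLU(9) = 9
Since z > 0: ∂h/∂z = 1
∂L/∂z = ∂L/∂h · ∂h/∂z = -8 × 1 = -8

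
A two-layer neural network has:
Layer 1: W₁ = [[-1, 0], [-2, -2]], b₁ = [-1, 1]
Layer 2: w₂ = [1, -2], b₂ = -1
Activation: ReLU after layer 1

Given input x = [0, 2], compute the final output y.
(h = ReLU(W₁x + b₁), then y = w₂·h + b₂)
y = -1

Layer 1 pre-activation: z₁ = [-1, -3]
After ReLU: h = [0, 0]
Layer 2 output: y = 1×0 + -2×0 + -1 = -1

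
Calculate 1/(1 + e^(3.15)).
0.04109

sigmoid(-3.15) = 1/(1 + e^(3.15)) = 1/(1 + 23.34) = 0.04109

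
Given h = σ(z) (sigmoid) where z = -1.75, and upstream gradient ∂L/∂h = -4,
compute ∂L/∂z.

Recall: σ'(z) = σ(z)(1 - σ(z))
∂L/∂z = -0.5045

σ(-1.75) = 0.148
σ'(-1.75) = σ(-1.75)(1 - σ(-1.75)) = 0.148 × 0.852 = 0.1261
∂L/∂z = ∂L/∂h · σ'(z) = -4 × 0.1261 = -0.5045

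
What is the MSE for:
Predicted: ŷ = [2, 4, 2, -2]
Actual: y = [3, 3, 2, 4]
MSE = 9.5

MSE = (1/4)((2-3)² + (4-3)² + (2-2)² + (-2-4)²) = (1/4)(1 + 1 + 0 + 36) = 9.5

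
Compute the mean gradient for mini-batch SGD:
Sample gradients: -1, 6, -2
Average gradient = 1

Average = (1/3)(-1 + 6 + -2) = 3/3 = 1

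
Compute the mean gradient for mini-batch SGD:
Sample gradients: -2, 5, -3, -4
Average gradient = -1

Average = (1/4)(-2 + 5 + -3 + -4) = -4/4 = -1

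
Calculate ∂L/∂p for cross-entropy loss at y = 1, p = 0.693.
∂L/∂p = -1.443

∂L/∂p = -y/p + (1-y)/(1-p) = -1/0.693 + 0 = -1.443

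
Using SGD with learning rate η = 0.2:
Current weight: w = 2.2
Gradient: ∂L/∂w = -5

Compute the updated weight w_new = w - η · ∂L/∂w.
w_new = 3.2

w_new = w - η·∂L/∂w = 2.2 - 0.2×(-5) = 2.2 - (-1) = 3.2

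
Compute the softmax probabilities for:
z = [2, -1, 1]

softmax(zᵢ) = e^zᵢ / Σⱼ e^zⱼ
p = [0.7054, 0.0351, 0.2595]

exp(z) = [7.389, 0.3679, 2.718]
Sum = 10.48
p = [0.7054, 0.0351, 0.2595]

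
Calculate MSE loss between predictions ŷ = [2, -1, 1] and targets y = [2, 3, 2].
MSE = 5.667

MSE = (1/3)((2-2)² + (-1-3)² + (1-2)²) = (1/3)(0 + 16 + 1) = 5.667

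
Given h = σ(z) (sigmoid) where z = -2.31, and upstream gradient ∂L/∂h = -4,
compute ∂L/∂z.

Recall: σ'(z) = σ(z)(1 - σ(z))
∂L/∂z = -0.3286

σ(-2.31) = 0.0903
σ'(-2.31) = σ(-2.31)(1 - σ(-2.31)) = 0.0903 × 0.9097 = 0.08214
∂L/∂z = ∂L/∂h · σ'(z) = -4 × 0.08214 = -0.3286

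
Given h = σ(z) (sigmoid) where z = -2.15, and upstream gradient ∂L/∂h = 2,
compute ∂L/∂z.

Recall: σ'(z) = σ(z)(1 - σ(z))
∂L/∂z = 0.1869

σ(-2.15) = 0.1043
σ'(-2.15) = σ(-2.15)(1 - σ(-2.15)) = 0.1043 × 0.8957 = 0.09345
∂L/∂z = ∂L/∂h · σ'(z) = 2 × 0.09345 = 0.1869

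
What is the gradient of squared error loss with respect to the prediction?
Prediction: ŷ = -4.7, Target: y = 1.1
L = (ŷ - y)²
∂L/∂ŷ = -11.6

∂L/∂ŷ = 2(ŷ - y) = 2(-4.7 - 1.1) = 2(-5.8) = -11.6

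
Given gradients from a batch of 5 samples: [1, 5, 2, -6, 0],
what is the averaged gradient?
Average gradient = 0.4

Average = (1/5)(1 + 5 + 2 + -6 + 0) = 2/5 = 0.4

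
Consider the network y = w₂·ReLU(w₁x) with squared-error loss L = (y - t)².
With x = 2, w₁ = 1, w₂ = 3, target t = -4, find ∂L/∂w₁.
∂L/∂w₁ = 120

Forward pass:
z = w₁x = 1×2 = 2
h = ReLU(2) = 2
y = w₂h = 3×2 = 6

Backward pass:
∂L/∂y = 2(y - t) = 2(6 - -4) = 20
∂y/∂h = w₂ = 3
∂h/∂z = 1 (ReLU derivative)
∂z/∂w₁ = x = 2

∂L/∂w₁ = 20 × 3 × 1 × 2 = 120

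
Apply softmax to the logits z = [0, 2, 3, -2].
p = [0.035, 0.2583, 0.702, 0.0047]

exp(z) = [1, 7.389, 20.09, 0.1353]
Sum = 28.61
p = [0.035, 0.2583, 0.702, 0.0047]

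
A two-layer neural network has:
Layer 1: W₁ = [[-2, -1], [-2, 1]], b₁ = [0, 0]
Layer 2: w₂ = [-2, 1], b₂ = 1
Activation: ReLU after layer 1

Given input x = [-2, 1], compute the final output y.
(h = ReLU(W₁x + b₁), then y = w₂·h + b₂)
y = 0

Layer 1 pre-activation: z₁ = [3, 5]
After ReLU: h = [3, 5]
Layer 2 output: y = -2×3 + 1×5 + 1 = 0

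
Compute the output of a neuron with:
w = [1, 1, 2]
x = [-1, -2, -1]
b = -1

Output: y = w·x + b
y = -6

y = (1)(-1) + (1)(-2) + (2)(-1) + -1 = -6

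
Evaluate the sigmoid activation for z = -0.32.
0.4207

sigmoid(-0.32) = 1/(1 + e^(0.32)) = 1/(1 + 1.377) = 0.4207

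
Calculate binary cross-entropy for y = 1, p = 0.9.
L = 0.1054

L = -1·log(0.9) - 0·log(0.1) = -log(0.9) = 0.1054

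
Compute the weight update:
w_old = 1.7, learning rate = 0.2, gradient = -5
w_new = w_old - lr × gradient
w_new = 2.7

w_new = w - η·∂L/∂w = 1.7 - 0.2×(-5) = 1.7 - (-1) = 2.7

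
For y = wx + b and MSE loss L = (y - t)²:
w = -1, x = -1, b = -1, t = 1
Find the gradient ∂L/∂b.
∂L/∂b = -2

y = wx + b = (-1)(-1) + -1 = 0
∂L/∂y = 2(y - t) = 2(0 - 1) = -2
∂y/∂b = 1
∂L/∂b = ∂L/∂y · ∂y/∂b = -2 × 1 = -2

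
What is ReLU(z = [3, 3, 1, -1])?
h = [3, 3, 1, 0]

ReLU applied element-wise: max(0,3)=3, max(0,3)=3, max(0,1)=1, max(0,-1)=0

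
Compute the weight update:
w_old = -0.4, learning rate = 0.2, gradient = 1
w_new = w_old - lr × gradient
w_new = -0.6

w_new = w - η·∂L/∂w = -0.4 - 0.2×(1) = -0.4 - (0.2) = -0.6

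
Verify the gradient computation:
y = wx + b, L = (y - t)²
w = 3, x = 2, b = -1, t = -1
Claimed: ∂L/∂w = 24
Correct

y = (3)(2) + -1 = 5
∂L/∂y = 2(y - t) = 2(5 - -1) = 12
∂y/∂w = x = 2
∂L/∂w = 12 × 2 = 24

Claimed value: 24
Correct: The correct gradient is 24.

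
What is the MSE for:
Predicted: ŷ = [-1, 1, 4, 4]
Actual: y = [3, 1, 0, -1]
MSE = 14.25

MSE = (1/4)((-1-3)² + (1-1)² + (4-0)² + (4--1)²) = (1/4)(16 + 0 + 16 + 25) = 14.25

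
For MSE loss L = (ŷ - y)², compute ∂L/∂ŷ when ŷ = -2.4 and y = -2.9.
∂L/∂ŷ = 1.0

∂L/∂ŷ = 2(ŷ - y) = 2(-2.4 - -2.9) = 2(0.5) = 1.0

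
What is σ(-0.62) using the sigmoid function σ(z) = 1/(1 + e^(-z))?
0.3498

sigmoid(-0.62) = 1/(1 + e^(0.62)) = 1/(1 + 1.859) = 0.3498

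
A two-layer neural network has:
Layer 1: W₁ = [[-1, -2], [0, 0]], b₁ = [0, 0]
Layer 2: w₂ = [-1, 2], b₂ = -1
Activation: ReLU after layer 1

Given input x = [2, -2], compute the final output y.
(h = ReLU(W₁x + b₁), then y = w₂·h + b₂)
y = -3

Layer 1 pre-activation: z₁ = [2, 0]
After ReLU: h = [2, 0]
Layer 2 output: y = -1×2 + 2×0 + -1 = -3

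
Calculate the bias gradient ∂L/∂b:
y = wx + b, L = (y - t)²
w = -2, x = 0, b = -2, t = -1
∂L/∂b = -2

y = wx + b = (-2)(0) + -2 = -2
∂L/∂y = 2(y - t) = 2(-2 - -1) = -2
∂y/∂b = 1
∂L/∂b = ∂L/∂y · ∂y/∂b = -2 × 1 = -2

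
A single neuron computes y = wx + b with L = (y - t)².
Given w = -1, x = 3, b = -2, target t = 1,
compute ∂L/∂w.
∂L/∂w = -36

y = wx + b = (-1)(3) + -2 = -5
∂L/∂y = 2(y - t) = 2(-5 - 1) = -12
∂y/∂w = x = 3
∂L/∂w = ∂L/∂y · ∂y/∂w = -12 × 3 = -36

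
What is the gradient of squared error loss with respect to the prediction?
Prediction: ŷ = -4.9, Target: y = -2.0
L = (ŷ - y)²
∂L/∂ŷ = -5.8

∂L/∂ŷ = 2(ŷ - y) = 2(-4.9 - -2.0) = 2(-2.9) = -5.8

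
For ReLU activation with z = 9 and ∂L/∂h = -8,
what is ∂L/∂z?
∂L/∂z = -8

h = ReLU(9) = 9
Since z > 0: ∂h/∂z = 1
∂L/∂z = ∂L/∂h · ∂h/∂z = -8 × 1 = -8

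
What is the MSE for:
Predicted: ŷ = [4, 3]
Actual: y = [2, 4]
MSE = 2.5

MSE = (1/2)((4-2)² + (3-4)²) = (1/2)(4 + 1) = 2.5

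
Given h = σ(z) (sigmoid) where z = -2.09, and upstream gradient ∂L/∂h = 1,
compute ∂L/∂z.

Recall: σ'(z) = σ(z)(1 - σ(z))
∂L/∂z = 0.09796

σ(-2.09) = 0.1101
σ'(-2.09) = σ(-2.09)(1 - σ(-2.09)) = 0.1101 × 0.8899 = 0.09796
∂L/∂z = ∂L/∂h · σ'(z) = 1 × 0.09796 = 0.09796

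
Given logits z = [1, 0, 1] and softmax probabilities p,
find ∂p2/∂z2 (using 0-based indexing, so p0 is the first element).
∂p2/∂z2 = 0.244

p = softmax(z) = [0.4223, 0.1554, 0.4223]
p2 = 0.4223

∂p2/∂z2 = p2(1 - p2) = 0.4223 × (1 - 0.4223) = 0.244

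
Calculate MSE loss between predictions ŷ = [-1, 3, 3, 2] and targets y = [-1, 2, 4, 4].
MSE = 1.5

MSE = (1/4)((-1--1)² + (3-2)² + (3-4)² + (2-4)²) = (1/4)(0 + 1 + 1 + 4) = 1.5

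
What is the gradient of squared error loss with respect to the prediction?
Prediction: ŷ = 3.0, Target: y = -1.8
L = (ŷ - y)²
∂L/∂ŷ = 9.6

∂L/∂ŷ = 2(ŷ - y) = 2(3.0 - -1.8) = 2(4.8) = 9.6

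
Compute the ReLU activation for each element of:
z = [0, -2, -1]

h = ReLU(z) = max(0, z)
h = [0, 0, 0]

ReLU applied element-wise: max(0,0)=0, max(0,-2)=0, max(0,-1)=0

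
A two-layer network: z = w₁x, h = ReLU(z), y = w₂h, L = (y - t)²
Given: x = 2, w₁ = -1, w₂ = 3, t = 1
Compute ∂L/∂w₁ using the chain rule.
∂L/∂w₁ = 0

Forward pass:
z = w₁x = -1×2 = -2
h = ReLU(-2) = 0
y = w₂h = 3×0 = 0

Backward pass:
∂L/∂y = 2(y - t) = 2(0 - 1) = -2
∂y/∂h = w₂ = 3
∂h/∂z = 0 (ReLU derivative)
∂z/∂w₁ = x = 2

∂L/∂w₁ = -2 × 3 × 0 × 2 = 0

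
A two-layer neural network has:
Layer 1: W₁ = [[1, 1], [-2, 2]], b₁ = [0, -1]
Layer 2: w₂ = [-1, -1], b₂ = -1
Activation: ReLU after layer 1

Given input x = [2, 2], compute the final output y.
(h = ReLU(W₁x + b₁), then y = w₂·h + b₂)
y = -5

Layer 1 pre-activation: z₁ = [4, -1]
After ReLU: h = [4, 0]
Layer 2 output: y = -1×4 + -1×0 + -1 = -5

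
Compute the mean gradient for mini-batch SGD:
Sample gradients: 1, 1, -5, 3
Average gradient = 0

Average = (1/4)(1 + 1 + -5 + 3) = 0/4 = 0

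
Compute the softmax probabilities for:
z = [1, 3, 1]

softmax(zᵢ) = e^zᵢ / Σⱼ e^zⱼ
p = [0.1065, 0.787, 0.1065]

exp(z) = [2.718, 20.09, 2.718]
Sum = 25.52
p = [0.1065, 0.787, 0.1065]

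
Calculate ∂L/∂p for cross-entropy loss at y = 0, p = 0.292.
∂L/∂p = 1.412

∂L/∂p = -y/p + (1-y)/(1-p) = 0 + 1/0.708 = 1.412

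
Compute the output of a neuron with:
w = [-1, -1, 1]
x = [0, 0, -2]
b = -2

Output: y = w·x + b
y = -4

y = (-1)(0) + (-1)(0) + (1)(-2) + -2 = -4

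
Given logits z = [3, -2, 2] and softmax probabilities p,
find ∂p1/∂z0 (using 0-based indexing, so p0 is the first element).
∂p1/∂z0 = -0.003566

p = softmax(z) = [0.7275, 0.004902, 0.2676]
p1 = 0.004902, p0 = 0.7275

∂p1/∂z0 = -p1 × p0 = -0.004902 × 0.7275 = -0.003566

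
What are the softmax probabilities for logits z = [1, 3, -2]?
p = [0.1185, 0.8756, 0.0059]

exp(z) = [2.718, 20.09, 0.1353]
Sum = 22.94
p = [0.1185, 0.8756, 0.0059]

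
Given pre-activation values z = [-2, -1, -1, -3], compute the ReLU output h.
h = [0, 0, 0, 0]

ReLU applied element-wise: max(0,-2)=0, max(0,-1)=0, max(0,-1)=0, max(0,-3)=0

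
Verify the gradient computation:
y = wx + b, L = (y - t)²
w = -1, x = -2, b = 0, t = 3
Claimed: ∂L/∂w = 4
Correct

y = (-1)(-2) + 0 = 2
∂L/∂y = 2(y - t) = 2(2 - 3) = -2
∂y/∂w = x = -2
∂L/∂w = -2 × -2 = 4

Claimed value: 4
Correct: The correct gradient is 4.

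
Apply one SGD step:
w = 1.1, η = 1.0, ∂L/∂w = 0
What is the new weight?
w_new = 1.1

w_new = w - η·∂L/∂w = 1.1 - 1.0×(0) = 1.1 - (0) = 1.1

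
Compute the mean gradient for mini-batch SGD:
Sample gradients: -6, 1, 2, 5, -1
Average gradient = 0.2

Average = (1/5)(-6 + 1 + 2 + 5 + -1) = 1/5 = 0.2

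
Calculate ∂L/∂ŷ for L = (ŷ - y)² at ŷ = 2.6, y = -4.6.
∂L/∂ŷ = 14.4

∂L/∂ŷ = 2(ŷ - y) = 2(2.6 - -4.6) = 2(7.2) = 14.4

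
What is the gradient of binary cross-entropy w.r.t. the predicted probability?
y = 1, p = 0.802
∂L/∂p = -1.247

∂L/∂p = -y/p + (1-y)/(1-p) = -1/0.802 + 0 = -1.247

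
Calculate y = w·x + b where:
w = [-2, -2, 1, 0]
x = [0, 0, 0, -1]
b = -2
y = -2

y = (-2)(0) + (-2)(0) + (1)(0) + (0)(-1) + -2 = -2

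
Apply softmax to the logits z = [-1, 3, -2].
p = [0.0179, 0.9756, 0.0066]

exp(z) = [0.3679, 20.09, 0.1353]
Sum = 20.59
p = [0.0179, 0.9756, 0.0066]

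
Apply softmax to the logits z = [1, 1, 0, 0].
p = [0.3655, 0.3655, 0.1345, 0.1345]

exp(z) = [2.718, 2.718, 1, 1]
Sum = 7.437
p = [0.3655, 0.3655, 0.1345, 0.1345]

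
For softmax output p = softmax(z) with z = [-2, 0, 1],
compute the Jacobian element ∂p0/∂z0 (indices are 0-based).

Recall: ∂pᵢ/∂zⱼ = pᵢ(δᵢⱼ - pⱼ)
∂p0/∂z0 = 0.03389

p = softmax(z) = [0.03512, 0.2595, 0.7054]
p0 = 0.03512

∂p0/∂z0 = p0(1 - p0) = 0.03512 × (1 - 0.03512) = 0.03389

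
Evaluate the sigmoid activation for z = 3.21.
0.9612

sigmoid(3.21) = 1/(1 + e^(-3.21)) = 1/(1 + 0.04036) = 0.9612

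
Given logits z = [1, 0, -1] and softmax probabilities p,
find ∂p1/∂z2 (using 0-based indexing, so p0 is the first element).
∂p1/∂z2 = -0.02203

p = softmax(z) = [0.6652, 0.2447, 0.09003]
p1 = 0.2447, p2 = 0.09003

∂p1/∂z2 = -p1 × p2 = -0.2447 × 0.09003 = -0.02203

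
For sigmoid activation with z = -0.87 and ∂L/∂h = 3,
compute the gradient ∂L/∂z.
∂L/∂z = 0.6242

σ(-0.87) = 0.2953
σ'(-0.87) = σ(-0.87)(1 - σ(-0.87)) = 0.2953 × 0.7047 = 0.2081
∂L/∂z = ∂L/∂h · σ'(z) = 3 × 0.2081 = 0.6242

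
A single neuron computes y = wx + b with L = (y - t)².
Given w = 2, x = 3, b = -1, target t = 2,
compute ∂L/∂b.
∂L/∂b = 6

y = wx + b = (2)(3) + -1 = 5
∂L/∂y = 2(y - t) = 2(5 - 2) = 6
∂y/∂b = 1
∂L/∂b = ∂L/∂y · ∂y/∂b = 6 × 1 = 6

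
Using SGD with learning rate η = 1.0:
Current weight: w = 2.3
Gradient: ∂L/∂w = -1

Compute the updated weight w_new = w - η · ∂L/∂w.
w_new = 3.3

w_new = w - η·∂L/∂w = 2.3 - 1.0×(-1) = 2.3 - (-1) = 3.3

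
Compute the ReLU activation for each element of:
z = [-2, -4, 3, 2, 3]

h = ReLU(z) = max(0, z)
h = [0, 0, 3, 2, 3]

ReLU applied element-wise: max(0,-2)=0, max(0,-4)=0, max(0,3)=3, max(0,2)=2, max(0,3)=3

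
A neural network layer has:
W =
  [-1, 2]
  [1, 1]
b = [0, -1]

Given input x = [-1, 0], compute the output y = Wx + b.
y = [1, -2]

Wx = [-1×-1 + 2×0, 1×-1 + 1×0]
   = [1, -1]
y = Wx + b = [1 + 0, -1 + -1] = [1, -2]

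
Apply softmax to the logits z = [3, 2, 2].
p = [0.5761, 0.2119, 0.2119]

exp(z) = [20.09, 7.389, 7.389]
Sum = 34.86
p = [0.5761, 0.2119, 0.2119]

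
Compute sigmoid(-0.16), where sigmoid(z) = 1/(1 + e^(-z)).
0.4601

sigmoid(-0.16) = 1/(1 + e^(0.16)) = 1/(1 + 1.174) = 0.4601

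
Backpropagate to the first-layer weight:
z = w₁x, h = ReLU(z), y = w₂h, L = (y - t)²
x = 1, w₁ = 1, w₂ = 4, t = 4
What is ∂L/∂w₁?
∂L/∂w₁ = 0

Forward pass:
z = w₁x = 1×1 = 1
h = ReLU(1) = 1
y = w₂h = 4×1 = 4

Backward pass:
∂L/∂y = 2(y - t) = 2(4 - 4) = 0
∂y/∂h = w₂ = 4
∂h/∂z = 1 (ReLU derivative)
∂z/∂w₁ = x = 1

∂L/∂w₁ = 0 × 4 × 1 × 1 = 0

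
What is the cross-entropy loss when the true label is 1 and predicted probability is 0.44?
L = 0.821

L = -1·log(0.44) - 0·log(0.56) = -log(0.44) = 0.821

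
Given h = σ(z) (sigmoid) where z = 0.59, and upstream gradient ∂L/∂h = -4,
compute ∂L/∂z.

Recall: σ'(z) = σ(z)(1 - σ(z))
∂L/∂z = -0.9178

σ(0.59) = 0.6434
σ'(0.59) = σ(0.59)(1 - σ(0.59)) = 0.6434 × 0.3566 = 0.2294
∂L/∂z = ∂L/∂h · σ'(z) = -4 × 0.2294 = -0.9178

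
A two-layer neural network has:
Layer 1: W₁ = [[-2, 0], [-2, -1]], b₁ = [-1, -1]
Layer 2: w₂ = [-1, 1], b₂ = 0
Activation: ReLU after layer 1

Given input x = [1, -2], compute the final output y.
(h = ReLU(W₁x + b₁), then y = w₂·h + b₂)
y = 0

Layer 1 pre-activation: z₁ = [-3, -1]
After ReLU: h = [0, 0]
Layer 2 output: y = -1×0 + 1×0 + 0 = 0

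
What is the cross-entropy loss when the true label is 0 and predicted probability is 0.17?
L = 0.1863

L = -0·log(0.17) - 1·log(0.83) = -log(0.83) = 0.1863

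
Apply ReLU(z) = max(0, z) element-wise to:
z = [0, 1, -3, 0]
h = [0, 1, 0, 0]

ReLU applied element-wise: max(0,0)=0, max(0,1)=1, max(0,-3)=0, max(0,0)=0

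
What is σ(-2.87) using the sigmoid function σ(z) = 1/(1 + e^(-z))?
0.05366

sigmoid(-2.87) = 1/(1 + e^(2.87)) = 1/(1 + 17.64) = 0.05366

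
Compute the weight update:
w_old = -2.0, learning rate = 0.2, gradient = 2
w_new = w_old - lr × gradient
w_new = -2.4

w_new = w - η·∂L/∂w = -2.0 - 0.2×(2) = -2.0 - (0.4) = -2.4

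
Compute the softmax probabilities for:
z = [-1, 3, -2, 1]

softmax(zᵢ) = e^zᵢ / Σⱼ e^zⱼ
p = [0.0158, 0.8618, 0.0058, 0.1166]

exp(z) = [0.3679, 20.09, 0.1353, 2.718]
Sum = 23.31
p = [0.0158, 0.8618, 0.0058, 0.1166]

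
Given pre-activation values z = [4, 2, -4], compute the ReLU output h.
h = [4, 2, 0]

ReLU applied element-wise: max(0,4)=4, max(0,2)=2, max(0,-4)=0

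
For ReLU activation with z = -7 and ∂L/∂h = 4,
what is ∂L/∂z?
∂L/∂z = 0

h = ReLU(-7) = 0
Since z < 0: ∂h/∂z = 0
∂L/∂z = ∂L/∂h · ∂h/∂z = 4 × 0 = 0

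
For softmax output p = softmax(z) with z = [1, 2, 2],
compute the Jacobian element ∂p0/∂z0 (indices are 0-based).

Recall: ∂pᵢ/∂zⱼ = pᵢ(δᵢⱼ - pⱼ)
∂p0/∂z0 = 0.1312

p = softmax(z) = [0.1554, 0.4223, 0.4223]
p0 = 0.1554

∂p0/∂z0 = p0(1 - p0) = 0.1554 × (1 - 0.1554) = 0.1312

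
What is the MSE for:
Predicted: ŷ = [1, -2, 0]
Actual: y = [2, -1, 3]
MSE = 3.667

MSE = (1/3)((1-2)² + (-2--1)² + (0-3)²) = (1/3)(1 + 1 + 9) = 3.667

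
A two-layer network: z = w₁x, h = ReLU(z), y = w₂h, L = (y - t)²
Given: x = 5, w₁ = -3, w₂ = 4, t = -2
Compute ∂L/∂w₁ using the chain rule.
∂L/∂w₁ = 0

Forward pass:
z = w₁x = -3×5 = -15
h = ReLU(-15) = 0
y = w₂h = 4×0 = 0

Backward pass:
∂L/∂y = 2(y - t) = 2(0 - -2) = 4
∂y/∂h = w₂ = 4
∂h/∂z = 0 (ReLU derivative)
∂z/∂w₁ = x = 5

∂L/∂w₁ = 4 × 4 × 0 × 5 = 0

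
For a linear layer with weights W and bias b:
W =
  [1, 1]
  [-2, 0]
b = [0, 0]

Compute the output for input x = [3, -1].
y = [2, -6]

Wx = [1×3 + 1×-1, -2×3 + 0×-1]
   = [2, -6]
y = Wx + b = [2 + 0, -6 + 0] = [2, -6]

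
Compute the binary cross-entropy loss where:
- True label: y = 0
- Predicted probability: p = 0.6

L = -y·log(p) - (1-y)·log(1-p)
L = 0.9163

L = -0·log(0.6) - 1·log(0.4) = -log(0.4) = 0.9163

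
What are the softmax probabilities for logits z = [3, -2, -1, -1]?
p = [0.9584, 0.0065, 0.0176, 0.0176]

exp(z) = [20.09, 0.1353, 0.3679, 0.3679]
Sum = 20.96
p = [0.9584, 0.0065, 0.0176, 0.0176]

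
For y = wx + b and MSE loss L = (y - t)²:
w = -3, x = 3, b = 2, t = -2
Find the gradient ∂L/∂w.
∂L/∂w = -30

y = wx + b = (-3)(3) + 2 = -7
∂L/∂y = 2(y - t) = 2(-7 - -2) = -10
∂y/∂w = x = 3
∂L/∂w = ∂L/∂y · ∂y/∂w = -10 × 3 = -30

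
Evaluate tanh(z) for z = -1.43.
-0.8917

tanh(-1.43) = (e^(-1.43) - e^(1.43))/(e^(-1.43) + e^(1.43)) = -0.8917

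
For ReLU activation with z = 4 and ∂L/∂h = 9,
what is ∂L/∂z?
∂L/∂z = 9

h = ReLU(4) = 4
Since z > 0: ∂h/∂z = 1
∂L/∂z = ∂L/∂h · ∂h/∂z = 9 × 1 = 9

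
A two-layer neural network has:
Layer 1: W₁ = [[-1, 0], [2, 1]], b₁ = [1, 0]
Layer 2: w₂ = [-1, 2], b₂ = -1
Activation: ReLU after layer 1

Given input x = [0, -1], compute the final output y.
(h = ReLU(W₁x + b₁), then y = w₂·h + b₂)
y = -2

Layer 1 pre-activation: z₁ = [1, -1]
After ReLU: h = [1, 0]
Layer 2 output: y = -1×1 + 2×0 + -1 = -2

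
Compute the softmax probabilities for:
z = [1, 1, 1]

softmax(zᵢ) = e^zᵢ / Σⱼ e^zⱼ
p = [0.3333, 0.3333, 0.3333]

exp(z) = [2.718, 2.718, 2.718]
Sum = 8.155
p = [0.3333, 0.3333, 0.3333]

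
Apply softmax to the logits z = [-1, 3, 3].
p = [0.0091, 0.4955, 0.4955]

exp(z) = [0.3679, 20.09, 20.09]
Sum = 40.54
p = [0.0091, 0.4955, 0.4955]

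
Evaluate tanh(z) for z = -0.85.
-0.6911

tanh(-0.85) = (e^(-0.85) - e^(0.85))/(e^(-0.85) + e^(0.85)) = -0.6911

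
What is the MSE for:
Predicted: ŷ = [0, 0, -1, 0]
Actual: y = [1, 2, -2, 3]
MSE = 3.75

MSE = (1/4)((0-1)² + (0-2)² + (-1--2)² + (0-3)²) = (1/4)(1 + 4 + 1 + 9) = 3.75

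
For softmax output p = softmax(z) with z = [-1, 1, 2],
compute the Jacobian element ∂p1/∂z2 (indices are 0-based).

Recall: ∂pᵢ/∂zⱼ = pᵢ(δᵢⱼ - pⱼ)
∂p1/∂z2 = -0.183

p = softmax(z) = [0.03512, 0.2595, 0.7054]
p1 = 0.2595, p2 = 0.7054

∂p1/∂z2 = -p1 × p2 = -0.2595 × 0.7054 = -0.183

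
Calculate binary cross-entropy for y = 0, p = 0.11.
L = 0.1165

L = -0·log(0.11) - 1·log(0.89) = -log(0.89) = 0.1165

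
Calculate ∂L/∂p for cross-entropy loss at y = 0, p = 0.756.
∂L/∂p = 4.098

∂L/∂p = -y/p + (1-y)/(1-p) = 0 + 1/0.244 = 4.098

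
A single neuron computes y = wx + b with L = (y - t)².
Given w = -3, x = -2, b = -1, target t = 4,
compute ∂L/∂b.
∂L/∂b = 2

y = wx + b = (-3)(-2) + -1 = 5
∂L/∂y = 2(y - t) = 2(5 - 4) = 2
∂y/∂b = 1
∂L/∂b = ∂L/∂y · ∂y/∂b = 2 × 1 = 2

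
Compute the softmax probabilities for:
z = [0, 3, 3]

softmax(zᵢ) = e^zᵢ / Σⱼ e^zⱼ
p = [0.0243, 0.4879, 0.4879]

exp(z) = [1, 20.09, 20.09]
Sum = 41.17
p = [0.0243, 0.4879, 0.4879]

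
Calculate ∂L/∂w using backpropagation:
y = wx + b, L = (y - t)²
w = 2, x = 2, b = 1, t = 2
∂L/∂w = 12

y = wx + b = (2)(2) + 1 = 5
∂L/∂y = 2(y - t) = 2(5 - 2) = 6
∂y/∂w = x = 2
∂L/∂w = ∂L/∂y · ∂y/∂w = 6 × 2 = 12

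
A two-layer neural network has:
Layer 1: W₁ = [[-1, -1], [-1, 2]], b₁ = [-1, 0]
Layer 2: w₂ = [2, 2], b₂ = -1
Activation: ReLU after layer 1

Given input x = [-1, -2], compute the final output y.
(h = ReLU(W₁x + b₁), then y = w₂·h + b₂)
y = 3

Layer 1 pre-activation: z₁ = [2, -3]
After ReLU: h = [2, 0]
Layer 2 output: y = 2×2 + 2×0 + -1 = 3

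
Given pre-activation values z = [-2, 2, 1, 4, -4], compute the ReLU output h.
h = [0, 2, 1, 4, 0]

ReLU applied element-wise: max(0,-2)=0, max(0,2)=2, max(0,1)=1, max(0,4)=4, max(0,-4)=0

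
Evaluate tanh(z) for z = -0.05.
-0.04996

tanh(-0.05) = (e^(-0.05) - e^(0.05))/(e^(-0.05) + e^(0.05)) = -0.04996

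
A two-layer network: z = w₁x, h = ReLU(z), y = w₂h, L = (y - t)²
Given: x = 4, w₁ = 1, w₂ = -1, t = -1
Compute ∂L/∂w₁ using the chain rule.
∂L/∂w₁ = 24

Forward pass:
z = w₁x = 1×4 = 4
h = ReLU(4) = 4
y = w₂h = -1×4 = -4

Backward pass:
∂L/∂y = 2(y - t) = 2(-4 - -1) = -6
∂y/∂h = w₂ = -1
∂h/∂z = 1 (ReLU derivative)
∂z/∂w₁ = x = 4

∂L/∂w₁ = -6 × -1 × 1 × 4 = 24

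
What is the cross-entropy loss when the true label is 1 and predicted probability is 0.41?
L = 0.8916

L = -1·log(0.41) - 0·log(0.59) = -log(0.41) = 0.8916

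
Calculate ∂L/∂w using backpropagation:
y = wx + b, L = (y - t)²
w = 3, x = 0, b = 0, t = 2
∂L/∂w = 0

y = wx + b = (3)(0) + 0 = 0
∂L/∂y = 2(y - t) = 2(0 - 2) = -4
∂y/∂w = x = 0
∂L/∂w = ∂L/∂y · ∂y/∂w = -4 × 0 = 0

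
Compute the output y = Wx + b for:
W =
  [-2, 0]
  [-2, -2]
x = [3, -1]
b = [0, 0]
y = [-6, -4]

Wx = [-2×3 + 0×-1, -2×3 + -2×-1]
   = [-6, -4]
y = Wx + b = [-6 + 0, -4 + 0] = [-6, -4]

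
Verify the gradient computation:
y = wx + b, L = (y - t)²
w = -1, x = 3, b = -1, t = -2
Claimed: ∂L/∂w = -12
Correct

y = (-1)(3) + -1 = -4
∂L/∂y = 2(y - t) = 2(-4 - -2) = -4
∂y/∂w = x = 3
∂L/∂w = -4 × 3 = -12

Claimed value: -12
Correct: The correct gradient is -12.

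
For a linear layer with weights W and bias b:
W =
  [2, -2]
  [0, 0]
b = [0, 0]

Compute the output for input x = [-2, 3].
y = [-10, 0]

Wx = [2×-2 + -2×3, 0×-2 + 0×3]
   = [-10, 0]
y = Wx + b = [-10 + 0, 0 + 0] = [-10, 0]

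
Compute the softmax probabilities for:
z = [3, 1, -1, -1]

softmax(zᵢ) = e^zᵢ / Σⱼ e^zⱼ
p = [0.8533, 0.1155, 0.0156, 0.0156]

exp(z) = [20.09, 2.718, 0.3679, 0.3679]
Sum = 23.54
p = [0.8533, 0.1155, 0.0156, 0.0156]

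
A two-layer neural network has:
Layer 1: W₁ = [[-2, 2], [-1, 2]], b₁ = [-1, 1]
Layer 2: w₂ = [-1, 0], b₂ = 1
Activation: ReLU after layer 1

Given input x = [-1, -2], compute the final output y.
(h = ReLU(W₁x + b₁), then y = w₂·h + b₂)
y = 1

Layer 1 pre-activation: z₁ = [-3, -2]
After ReLU: h = [0, 0]
Layer 2 output: y = -1×0 + 0×0 + 1 = 1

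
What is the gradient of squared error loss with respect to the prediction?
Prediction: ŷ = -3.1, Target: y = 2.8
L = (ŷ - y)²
∂L/∂ŷ = -11.8

∂L/∂ŷ = 2(ŷ - y) = 2(-3.1 - 2.8) = 2(-5.9) = -11.8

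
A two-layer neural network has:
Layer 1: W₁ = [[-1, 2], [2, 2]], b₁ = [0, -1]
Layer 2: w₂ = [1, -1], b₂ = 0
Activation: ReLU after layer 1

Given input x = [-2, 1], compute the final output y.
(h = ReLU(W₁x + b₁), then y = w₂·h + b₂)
y = 4

Layer 1 pre-activation: z₁ = [4, -3]
After ReLU: h = [4, 0]
Layer 2 output: y = 1×4 + -1×0 + 0 = 4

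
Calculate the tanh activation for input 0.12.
0.1194

tanh(0.12) = (e^(0.12) - e^(-0.12))/(e^(0.12) + e^(-0.12)) = 0.1194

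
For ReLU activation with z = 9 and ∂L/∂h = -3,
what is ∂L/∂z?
∂L/∂z = -3

h = ReLU(9) = 9
Since z > 0: ∂h/∂z = 1
∂L/∂z = ∂L/∂h · ∂h/∂z = -3 × 1 = -3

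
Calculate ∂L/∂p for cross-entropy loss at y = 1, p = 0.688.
∂L/∂p = -1.453

∂L/∂p = -y/p + (1-y)/(1-p) = -1/0.688 + 0 = -1.453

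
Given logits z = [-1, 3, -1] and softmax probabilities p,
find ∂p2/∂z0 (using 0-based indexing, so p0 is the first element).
∂p2/∂z0 = -0.0003122

p = softmax(z) = [0.01767, 0.9647, 0.01767]
p2 = 0.01767, p0 = 0.01767

∂p2/∂z0 = -p2 × p0 = -0.01767 × 0.01767 = -0.0003122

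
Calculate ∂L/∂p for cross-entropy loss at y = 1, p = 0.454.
∂L/∂p = -2.203

∂L/∂p = -y/p + (1-y)/(1-p) = -1/0.454 + 0 = -2.203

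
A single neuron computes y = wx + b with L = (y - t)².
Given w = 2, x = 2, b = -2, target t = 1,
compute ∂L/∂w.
∂L/∂w = 4

y = wx + b = (2)(2) + -2 = 2
∂L/∂y = 2(y - t) = 2(2 - 1) = 2
∂y/∂w = x = 2
∂L/∂w = ∂L/∂y · ∂y/∂w = 2 × 2 = 4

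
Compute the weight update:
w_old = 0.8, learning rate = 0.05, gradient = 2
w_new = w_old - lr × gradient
w_new = 0.7

w_new = w - η·∂L/∂w = 0.8 - 0.05×(2) = 0.8 - (0.1) = 0.7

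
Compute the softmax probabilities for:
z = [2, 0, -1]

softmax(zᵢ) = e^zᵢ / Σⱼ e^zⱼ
p = [0.8438, 0.1142, 0.042]

exp(z) = [7.389, 1, 0.3679]
Sum = 8.757
p = [0.8438, 0.1142, 0.042]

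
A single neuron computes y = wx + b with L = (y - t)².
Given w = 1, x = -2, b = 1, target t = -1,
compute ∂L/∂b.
∂L/∂b = 0

y = wx + b = (1)(-2) + 1 = -1
∂L/∂y = 2(y - t) = 2(-1 - -1) = 0
∂y/∂b = 1
∂L/∂b = ∂L/∂y · ∂y/∂b = 0 × 1 = 0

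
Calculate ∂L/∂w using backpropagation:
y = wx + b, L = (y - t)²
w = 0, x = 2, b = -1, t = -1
∂L/∂w = 0

y = wx + b = (0)(2) + -1 = -1
∂L/∂y = 2(y - t) = 2(-1 - -1) = 0
∂y/∂w = x = 2
∂L/∂w = ∂L/∂y · ∂y/∂w = 0 × 2 = 0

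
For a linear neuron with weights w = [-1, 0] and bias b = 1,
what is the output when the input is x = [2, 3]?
y = -1

y = (-1)(2) + (0)(3) + 1 = -1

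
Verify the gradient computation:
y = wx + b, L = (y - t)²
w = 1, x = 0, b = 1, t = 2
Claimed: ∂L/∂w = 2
Incorrect

y = (1)(0) + 1 = 1
∂L/∂y = 2(y - t) = 2(1 - 2) = -2
∂y/∂w = x = 0
∂L/∂w = -2 × 0 = 0

Claimed value: 2
Incorrect: The correct gradient is 0.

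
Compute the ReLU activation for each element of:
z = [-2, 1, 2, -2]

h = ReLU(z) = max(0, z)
h = [0, 1, 2, 0]

ReLU applied element-wise: max(0,-2)=0, max(0,1)=1, max(0,2)=2, max(0,-2)=0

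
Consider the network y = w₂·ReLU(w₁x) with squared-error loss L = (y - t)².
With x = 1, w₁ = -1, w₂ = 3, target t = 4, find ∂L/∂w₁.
∂L/∂w₁ = 0

Forward pass:
z = w₁x = -1×1 = -1
h = ReLU(-1) = 0
y = w₂h = 3×0 = 0

Backward pass:
∂L/∂y = 2(y - t) = 2(0 - 4) = -8
∂y/∂h = w₂ = 3
∂h/∂z = 0 (ReLU derivative)
∂z/∂w₁ = x = 1

∂L/∂w₁ = -8 × 3 × 0 × 1 = 0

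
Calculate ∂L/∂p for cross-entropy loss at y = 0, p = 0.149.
∂L/∂p = 1.175

∂L/∂p = -y/p + (1-y)/(1-p) = 0 + 1/0.851 = 1.175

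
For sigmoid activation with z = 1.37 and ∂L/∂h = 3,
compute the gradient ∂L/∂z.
∂L/∂z = 0.4847

σ(1.37) = 0.7974
σ'(1.37) = σ(1.37)(1 - σ(1.37)) = 0.7974 × 0.2026 = 0.1616
∂L/∂z = ∂L/∂h · σ'(z) = 3 × 0.1616 = 0.4847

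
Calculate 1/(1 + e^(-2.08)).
0.8889

sigmoid(2.08) = 1/(1 + e^(-2.08)) = 1/(1 + 0.1249) = 0.8889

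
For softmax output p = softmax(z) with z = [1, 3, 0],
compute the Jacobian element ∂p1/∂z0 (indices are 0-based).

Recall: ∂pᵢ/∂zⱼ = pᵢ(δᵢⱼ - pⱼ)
∂p1/∂z0 = -0.09636

p = softmax(z) = [0.1142, 0.8438, 0.04201]
p1 = 0.8438, p0 = 0.1142

∂p1/∂z0 = -p1 × p0 = -0.8438 × 0.1142 = -0.09636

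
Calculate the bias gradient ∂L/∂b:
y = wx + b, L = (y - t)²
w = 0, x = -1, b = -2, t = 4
∂L/∂b = -12

y = wx + b = (0)(-1) + -2 = -2
∂L/∂y = 2(y - t) = 2(-2 - 4) = -12
∂y/∂b = 1
∂L/∂b = ∂L/∂y · ∂y/∂b = -12 × 1 = -12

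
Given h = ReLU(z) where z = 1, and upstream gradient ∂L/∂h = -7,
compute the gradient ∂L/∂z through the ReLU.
∂L/∂z = -7

h = ReLU(1) = 1
Since z > 0: ∂h/∂z = 1
∂L/∂z = ∂L/∂h · ∂h/∂z = -7 × 1 = -7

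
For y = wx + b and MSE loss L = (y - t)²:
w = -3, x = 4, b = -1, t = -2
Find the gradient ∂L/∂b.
∂L/∂b = -22

y = wx + b = (-3)(4) + -1 = -13
∂L/∂y = 2(y - t) = 2(-13 - -2) = -22
∂y/∂b = 1
∂L/∂b = ∂L/∂y · ∂y/∂b = -22 × 1 = -22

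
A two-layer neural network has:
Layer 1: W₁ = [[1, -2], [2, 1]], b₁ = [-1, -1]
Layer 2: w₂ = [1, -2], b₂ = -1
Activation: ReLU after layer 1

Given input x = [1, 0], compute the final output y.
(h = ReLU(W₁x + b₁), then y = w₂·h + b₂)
y = -3

Layer 1 pre-activation: z₁ = [0, 1]
After ReLU: h = [0, 1]
Layer 2 output: y = 1×0 + -2×1 + -1 = -3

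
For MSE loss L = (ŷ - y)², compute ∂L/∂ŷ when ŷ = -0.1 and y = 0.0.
∂L/∂ŷ = -0.2

∂L/∂ŷ = 2(ŷ - y) = 2(-0.1 - 0.0) = 2(-0.1) = -0.2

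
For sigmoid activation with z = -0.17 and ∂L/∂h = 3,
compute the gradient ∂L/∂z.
∂L/∂z = 0.7446

σ(-0.17) = 0.4576
σ'(-0.17) = σ(-0.17)(1 - σ(-0.17)) = 0.4576 × 0.5424 = 0.2482
∂L/∂z = ∂L/∂h · σ'(z) = 3 × 0.2482 = 0.7446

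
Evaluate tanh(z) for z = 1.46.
0.8977

tanh(1.46) = (e^(1.46) - e^(-1.46))/(e^(1.46) + e^(-1.46)) = 0.8977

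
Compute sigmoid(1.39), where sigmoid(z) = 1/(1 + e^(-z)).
0.8006

sigmoid(1.39) = 1/(1 + e^(-1.39)) = 1/(1 + 0.2491) = 0.8006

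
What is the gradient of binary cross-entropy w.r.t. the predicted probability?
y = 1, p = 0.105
∂L/∂p = -9.524

∂L/∂p = -y/p + (1-y)/(1-p) = -1/0.105 + 0 = -9.524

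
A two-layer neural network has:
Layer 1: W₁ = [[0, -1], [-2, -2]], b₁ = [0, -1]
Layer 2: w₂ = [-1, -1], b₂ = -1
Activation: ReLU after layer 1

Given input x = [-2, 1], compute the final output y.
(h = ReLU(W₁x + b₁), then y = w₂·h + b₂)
y = -2

Layer 1 pre-activation: z₁ = [-1, 1]
After ReLU: h = [0, 1]
Layer 2 output: y = -1×0 + -1×1 + -1 = -2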